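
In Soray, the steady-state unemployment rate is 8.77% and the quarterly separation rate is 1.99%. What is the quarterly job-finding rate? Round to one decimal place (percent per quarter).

From u* = s/(s+f): f = s·(1−u)/u.
f = 1.99 × (1 − 0.0877) / 0.0877 = 1.8155 / 0.0877 ≈ 20.7% per quarter.

Job-finding rate ≈ 20.7% per quarter.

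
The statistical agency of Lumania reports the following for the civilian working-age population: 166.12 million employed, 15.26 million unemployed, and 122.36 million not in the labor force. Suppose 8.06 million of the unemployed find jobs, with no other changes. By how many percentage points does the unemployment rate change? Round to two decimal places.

Initially, labor force = 166.12 + 15.26 = 181.38 million, so u = 15.26/181.38 = 8.41%.
After the change, unemployed falls and employed rises by 8.06; labor force unchanged → E = 174.18, U = 7.20, labor force = 181.38 million.
New unemployment rate = 7.20 / 181.38 = 3.97%.
Change = 3.97% − 8.41% = −4.44 percentage points.

The unemployment rate changes by −4.44 percentage points.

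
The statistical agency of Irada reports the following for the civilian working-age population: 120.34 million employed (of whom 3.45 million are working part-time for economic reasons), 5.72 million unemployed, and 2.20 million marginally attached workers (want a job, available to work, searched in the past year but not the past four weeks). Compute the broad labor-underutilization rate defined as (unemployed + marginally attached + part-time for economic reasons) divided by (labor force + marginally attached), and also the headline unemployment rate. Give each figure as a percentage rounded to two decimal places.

Labor force = 120.34 + 5.72 = 126.06 million.
Numerator = 5.72 + 2.20 + 3.45 = 11.37 million.
Denominator = 126.06 + 2.20 = 128.26 million.
Broad rate = 11.37 / 128.26 = 8.86%.
Headline unemployment rate = 5.72 / 126.06 = 4.54%.

Broad underutilization rate ≈ 8.86%; headline unemployment rate ≈ 4.54%.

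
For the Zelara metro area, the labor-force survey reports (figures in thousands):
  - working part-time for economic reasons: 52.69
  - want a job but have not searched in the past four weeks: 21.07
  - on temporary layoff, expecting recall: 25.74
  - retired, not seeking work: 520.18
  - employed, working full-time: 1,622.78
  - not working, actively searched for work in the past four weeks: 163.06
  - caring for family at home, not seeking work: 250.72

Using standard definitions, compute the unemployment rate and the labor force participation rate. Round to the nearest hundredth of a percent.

Employed = 52.69 + 1,622.78 = 1,675.47 thousand (anyone who worked, including part-time for economic reasons, counts as employed).
Unemployed = 25.74 + 163.06 = 188.80 thousand (jobless and actively searching, or on temporary layoff).
Labor force = 1,675.47 + 188.80 = 1,864.27 thousand.
Not in labor force = 21.07 + 520.18 + 250.72 = 791.97 thousand (those not working and not actively searching are outside the labor force — including those who want a job but have given up searching).
Civilian working-age population = 1,864.27 + 791.97 = 2,656.24 thousand.
Unemployment rate = 188.80 / 1,864.27 = 10.13%.
Labor force participation rate = 1,864.27 / 2,656.24 = 70.18%.

Unemployment rate ≈ 10.13%; labor force participation rate ≈ 70.18%.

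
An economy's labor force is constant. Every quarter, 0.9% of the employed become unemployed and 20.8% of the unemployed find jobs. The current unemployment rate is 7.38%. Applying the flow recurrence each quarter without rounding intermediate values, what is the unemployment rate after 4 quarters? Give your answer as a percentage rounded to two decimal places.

With a fixed labor force, u_{t+1} = u_t + s·(1−u_t) − f·u_t = u_t·(1−s−f) + s.
Here 1−s−f = 0.783 and s = 0.009.
u_1 = 0.073800 × 0.783 + 0.009 = 0.066785.
u_2 = 0.066785 × 0.783 + 0.009 = 0.061293.
u_3 = 0.061293 × 0.783 + 0.009 = 0.056992.
u_4 = 0.056992 × 0.783 + 0.009 = 0.053625.

Unemployment rate after four quarters ≈ 5.36%.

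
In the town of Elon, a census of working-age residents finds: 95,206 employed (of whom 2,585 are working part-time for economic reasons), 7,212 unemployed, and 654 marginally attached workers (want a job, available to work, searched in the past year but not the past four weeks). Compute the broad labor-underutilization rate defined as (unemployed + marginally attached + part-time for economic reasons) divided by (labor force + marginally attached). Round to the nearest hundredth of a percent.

Broad underutilization rate ≈ 10.14%.

Labor force = 95,206 + 7,212 = 102,418.
Numerator = 7,212 + 654 + 2,585 = 10,451.
Denominator = 102,418 + 654 = 103,072.
Broad rate = 10,451 / 103,072 = 10.14%.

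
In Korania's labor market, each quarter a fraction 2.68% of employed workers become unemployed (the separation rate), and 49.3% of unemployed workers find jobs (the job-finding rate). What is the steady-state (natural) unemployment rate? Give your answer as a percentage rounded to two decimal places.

Steady-state unemployment rate ≈ 5.16%.

At steady state the flows balance: s·E = f·U, so U/(E+U) = s/(s+f).
u* = 2.68 / (2.68 + 49.3) = 2.68 / 51.98 = 5.16%.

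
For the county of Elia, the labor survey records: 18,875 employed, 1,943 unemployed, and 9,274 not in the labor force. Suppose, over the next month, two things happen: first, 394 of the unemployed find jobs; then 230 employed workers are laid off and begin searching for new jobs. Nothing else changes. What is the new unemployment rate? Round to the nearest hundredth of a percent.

New unemployment rate ≈ 8.55%.

Initially, labor force = 18,875 + 1,943 = 20,818, so u = 1,943/20,818 = 9.33%.
After the first change, unemployed falls and employed rises by 394; labor force unchanged → E = 19,269, U = 1,549, labor force = 20,818.
After the second change, employed falls and unemployed rises by 230; labor force unchanged → E = 19,039, U = 1,779, labor force = 20,818.
New unemployment rate = 1,779 / 20,818 = 8.55%.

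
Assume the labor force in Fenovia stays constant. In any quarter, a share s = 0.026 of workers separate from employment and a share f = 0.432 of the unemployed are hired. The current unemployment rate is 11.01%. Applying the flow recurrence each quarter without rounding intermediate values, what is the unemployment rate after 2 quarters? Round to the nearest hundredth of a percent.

Unemployment rate after two quarters ≈ 7.24%.

With a fixed labor force, u_{t+1} = u_t + s·(1−u_t) − f·u_t = u_t·(1−s−f) + s.
Here 1−s−f = 0.542 and s = 0.026.
u_1 = 0.110100 × 0.542 + 0.026 = 0.085674.
u_2 = 0.085674 × 0.542 + 0.026 = 0.072435.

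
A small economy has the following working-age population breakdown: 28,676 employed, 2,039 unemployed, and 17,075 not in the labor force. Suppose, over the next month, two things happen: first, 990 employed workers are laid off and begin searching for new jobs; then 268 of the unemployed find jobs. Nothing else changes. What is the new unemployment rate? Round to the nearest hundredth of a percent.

New unemployment rate ≈ 8.99%.

Initially, labor force = 28,676 + 2,039 = 30,715, so u = 2,039/30,715 = 6.64%.
After the first change, employed falls and unemployed rises by 990; labor force unchanged → E = 27,686, U = 3,029, labor force = 30,715.
After the second change, unemployed falls and employed rises by 268; labor force unchanged → E = 27,954, U = 2,761, labor force = 30,715.
New unemployment rate = 2,761 / 30,715 = 8.99%.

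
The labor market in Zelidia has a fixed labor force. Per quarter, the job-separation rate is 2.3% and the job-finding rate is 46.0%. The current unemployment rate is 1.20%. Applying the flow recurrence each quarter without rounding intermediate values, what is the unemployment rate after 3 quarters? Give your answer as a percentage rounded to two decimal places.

Unemployment rate after three quarters ≈ 4.27%.

With a fixed labor force, u_{t+1} = u_t + s·(1−u_t) − f·u_t = u_t·(1−s−f) + s.
Here 1−s−f = 0.517 and s = 0.023.
u_1 = 0.012000 × 0.517 + 0.023 = 0.029204.
u_2 = 0.029204 × 0.517 + 0.023 = 0.038098.
u_3 = 0.038098 × 0.517 + 0.023 = 0.042697.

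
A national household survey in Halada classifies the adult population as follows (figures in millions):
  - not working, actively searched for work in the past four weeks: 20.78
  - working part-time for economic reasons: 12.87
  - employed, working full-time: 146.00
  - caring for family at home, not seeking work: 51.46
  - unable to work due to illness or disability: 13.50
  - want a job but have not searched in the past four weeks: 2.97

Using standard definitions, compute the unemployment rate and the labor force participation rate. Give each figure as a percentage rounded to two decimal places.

Unemployment rate ≈ 11.57%; labor force participation rate ≈ 72.56%.

Employed = 12.87 + 146.00 = 158.87 million (anyone who worked, including part-time for economic reasons, counts as employed).
Unemployed = 20.78 million.
Labor force = 158.87 + 20.78 = 179.65 million.
Not in labor force = 51.46 + 13.50 + 2.97 = 67.93 million (those not working and not actively searching are outside the labor force — including those who want a job but have given up searching).
Civilian working-age population = 179.65 + 67.93 = 247.58 million.
Unemployment rate = 20.78 / 179.65 = 11.57%.
Labor force participation rate = 179.65 / 247.58 = 72.56%.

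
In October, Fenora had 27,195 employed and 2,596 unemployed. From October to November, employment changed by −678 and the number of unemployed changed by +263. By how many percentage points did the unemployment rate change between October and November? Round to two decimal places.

October: labor force = 27,195 + 2,596 = 29,791; u = 2,596/29,791 = 8.71%.
November: labor force = 26,517 + 2,859 = 29,376; u = 2,859/29,376 = 9.73%.
Change = 9.73% − 8.71% = +1.02 pp.

The unemployment rate changed by +1.02 percentage points.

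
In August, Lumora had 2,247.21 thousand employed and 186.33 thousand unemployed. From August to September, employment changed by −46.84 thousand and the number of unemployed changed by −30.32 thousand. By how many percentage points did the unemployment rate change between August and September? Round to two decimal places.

August: labor force = 2,247.21 + 186.33 = 2,433.54; u = 186.33/2,433.54 = 7.66%.
September: labor force = 2,200.37 + 156.01 = 2,356.38; u = 156.01/2,356.38 = 6.62%.
Change = 6.62% − 7.66% = −1.04 pp.

The unemployment rate changed by −1.04 percentage points.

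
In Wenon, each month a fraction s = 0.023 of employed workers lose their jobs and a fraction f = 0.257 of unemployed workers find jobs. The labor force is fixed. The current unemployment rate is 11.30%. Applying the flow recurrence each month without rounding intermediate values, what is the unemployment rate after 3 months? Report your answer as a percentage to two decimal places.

With a fixed labor force, u_{t+1} = u_t + s·(1−u_t) − f·u_t = u_t·(1−s−f) + s.
Here 1−s−f = 0.720 and s = 0.023.
u_1 = 0.113000 × 0.720 + 0.023 = 0.104360.
u_2 = 0.104360 × 0.720 + 0.023 = 0.098139.
u_3 = 0.098139 × 0.720 + 0.023 = 0.093660.

Unemployment rate after three months ≈ 9.37%.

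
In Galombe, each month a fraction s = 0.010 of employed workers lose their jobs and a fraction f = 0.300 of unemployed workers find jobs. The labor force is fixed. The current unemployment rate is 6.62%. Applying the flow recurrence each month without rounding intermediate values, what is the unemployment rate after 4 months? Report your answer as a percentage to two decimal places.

Unemployment rate after four months ≈ 4.00%.

With a fixed labor force, u_{t+1} = u_t + s·(1−u_t) − f·u_t = u_t·(1−s−f) + s.
Here 1−s−f = 0.690 and s = 0.010.
u_1 = 0.066200 × 0.690 + 0.010 = 0.055678.
u_2 = 0.055678 × 0.690 + 0.010 = 0.048418.
u_3 = 0.048418 × 0.690 + 0.010 = 0.043408.
u_4 = 0.043408 × 0.690 + 0.010 = 0.039952.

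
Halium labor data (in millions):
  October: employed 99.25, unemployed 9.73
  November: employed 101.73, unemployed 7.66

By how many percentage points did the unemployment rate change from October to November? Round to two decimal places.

October: labor force = 99.25 + 9.73 = 108.98; u = 9.73/108.98 = 8.93%.
November: labor force = 101.73 + 7.66 = 109.39; u = 7.66/109.39 = 7.00%.
Change = 7.00% − 8.93% = −1.93 pp.

The unemployment rate changed by −1.93 percentage points.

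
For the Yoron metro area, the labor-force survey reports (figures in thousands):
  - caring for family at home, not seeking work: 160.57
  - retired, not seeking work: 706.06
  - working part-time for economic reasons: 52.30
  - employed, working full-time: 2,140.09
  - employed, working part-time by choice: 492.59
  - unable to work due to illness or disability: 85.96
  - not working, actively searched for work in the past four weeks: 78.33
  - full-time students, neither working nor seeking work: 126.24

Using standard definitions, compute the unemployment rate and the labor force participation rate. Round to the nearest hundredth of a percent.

Employed = 52.30 + 2,140.09 + 492.59 = 2,684.98 thousand (anyone who worked, including part-time for economic reasons, counts as employed).
Unemployed = 78.33 thousand.
Labor force = 2,684.98 + 78.33 = 2,763.31 thousand.
Not in labor force = 160.57 + 706.06 + 85.96 + 126.24 = 1,078.83 thousand (those not working and not actively searching are outside the labor force).
Civilian working-age population = 2,763.31 + 1,078.83 = 3,842.14 thousand.
Unemployment rate = 78.33 / 2,763.31 = 2.83%.
Labor force participation rate = 2,763.31 / 3,842.14 = 71.92%.

Unemployment rate ≈ 2.83%; labor force participation rate ≈ 71.92%.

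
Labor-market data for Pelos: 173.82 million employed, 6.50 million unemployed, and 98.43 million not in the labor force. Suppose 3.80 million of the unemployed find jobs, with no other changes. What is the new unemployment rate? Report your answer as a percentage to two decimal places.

Initially, labor force = 173.82 + 6.50 = 180.32 million, so u = 6.50/180.32 = 3.60%.
After the change, unemployed falls and employed rises by 3.80; labor force unchanged → E = 177.62, U = 2.70, labor force = 180.32 million.
New unemployment rate = 2.70 / 180.32 = 1.50%.

New unemployment rate ≈ 1.50%.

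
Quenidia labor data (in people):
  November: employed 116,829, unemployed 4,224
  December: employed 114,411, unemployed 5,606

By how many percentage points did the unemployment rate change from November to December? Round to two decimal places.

November: labor force = 116,829 + 4,224 = 121,053; u = 4,224/121,053 = 3.49%.
December: labor force = 114,411 + 5,606 = 120,017; u = 5,606/120,017 = 4.67%.
Change = 4.67% − 3.49% = +1.18 pp.

The unemployment rate changed by +1.18 percentage points.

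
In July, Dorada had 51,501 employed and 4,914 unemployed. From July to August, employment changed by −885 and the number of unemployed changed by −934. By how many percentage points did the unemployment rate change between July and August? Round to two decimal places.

The unemployment rate changed by −1.42 percentage points.

July: labor force = 51,501 + 4,914 = 56,415; u = 4,914/56,415 = 8.71%.
August: labor force = 50,616 + 3,980 = 54,596; u = 3,980/54,596 = 7.29%.
Change = 7.29% − 8.71% = −1.42 pp.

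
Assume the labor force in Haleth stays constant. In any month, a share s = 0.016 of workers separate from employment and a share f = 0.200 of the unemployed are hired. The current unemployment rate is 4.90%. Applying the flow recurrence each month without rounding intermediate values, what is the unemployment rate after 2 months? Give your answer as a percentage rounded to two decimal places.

With a fixed labor force, u_{t+1} = u_t + s·(1−u_t) − f·u_t = u_t·(1−s−f) + s.
Here 1−s−f = 0.784 and s = 0.016.
u_1 = 0.049000 × 0.784 + 0.016 = 0.054416.
u_2 = 0.054416 × 0.784 + 0.016 = 0.058662.

Unemployment rate after two months ≈ 5.87%.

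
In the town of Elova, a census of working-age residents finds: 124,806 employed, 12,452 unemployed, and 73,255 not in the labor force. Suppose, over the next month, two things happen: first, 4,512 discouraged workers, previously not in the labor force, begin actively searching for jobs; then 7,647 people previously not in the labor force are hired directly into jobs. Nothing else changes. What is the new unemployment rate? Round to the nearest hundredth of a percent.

Initially, labor force = 124,806 + 12,452 = 137,258, so u = 12,452/137,258 = 9.07%.
After the first change, unemployed and labor force both rise by 4,512 → E = 124,806, U = 16,964, labor force = 141,770.
After the second change, employed and labor force both rise by 7,647; unemployed unchanged → E = 132,453, U = 16,964, labor force = 149,417.
New unemployment rate = 16,964 / 149,417 = 11.35%.

New unemployment rate ≈ 11.35%.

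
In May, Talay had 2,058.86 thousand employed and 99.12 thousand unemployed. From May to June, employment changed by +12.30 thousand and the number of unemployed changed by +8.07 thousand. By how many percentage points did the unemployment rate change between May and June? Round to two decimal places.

May: labor force = 2,058.86 + 99.12 = 2,157.98; u = 99.12/2,157.98 = 4.59%.
June: labor force = 2,071.16 + 107.19 = 2,178.35; u = 107.19/2,178.35 = 4.92%.
Change = 4.92% − 4.59% = +0.33 pp.

The unemployment rate changed by +0.33 percentage points.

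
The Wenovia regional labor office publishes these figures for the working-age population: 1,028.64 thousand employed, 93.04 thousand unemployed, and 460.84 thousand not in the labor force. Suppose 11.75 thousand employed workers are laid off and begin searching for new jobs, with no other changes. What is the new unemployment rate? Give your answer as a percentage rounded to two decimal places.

New unemployment rate ≈ 9.34%.

Initially, labor force = 1,028.64 + 93.04 = 1,121.68 thousand, so u = 93.04/1,121.68 = 8.29%.
After the change, employed falls and unemployed rises by 11.75; labor force unchanged → E = 1,016.89, U = 104.79, labor force = 1,121.68 thousand.
New unemployment rate = 104.79 / 1,121.68 = 9.34%.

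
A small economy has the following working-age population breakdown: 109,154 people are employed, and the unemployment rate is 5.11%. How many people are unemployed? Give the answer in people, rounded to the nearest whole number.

About 5,878 are unemployed.

Let U be the number unemployed. The labor force is E + U, and U/(E+U) = 0.0511.
So U = 0.0511 × 109,154 / (1 − 0.0511) = 5577.77 / 0.9489 ≈ 5,878.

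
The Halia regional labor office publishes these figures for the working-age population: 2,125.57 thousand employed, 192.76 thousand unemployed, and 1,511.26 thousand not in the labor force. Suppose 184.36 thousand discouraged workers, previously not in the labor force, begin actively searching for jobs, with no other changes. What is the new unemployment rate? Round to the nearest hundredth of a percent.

New unemployment rate ≈ 15.07%.

Initially, labor force = 2,125.57 + 192.76 = 2,318.33 thousand, so u = 192.76/2,318.33 = 8.31%.
After the change, unemployed and labor force both rise by 184.36 → E = 2,125.57, U = 377.12, labor force = 2,502.69 thousand.
New unemployment rate = 377.12 / 2,502.69 = 15.07%.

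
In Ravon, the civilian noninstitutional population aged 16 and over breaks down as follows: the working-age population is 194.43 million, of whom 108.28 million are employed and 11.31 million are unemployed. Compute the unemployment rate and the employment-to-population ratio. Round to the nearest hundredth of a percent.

Labor force = employed + unemployed = 108.28 + 11.31 = 119.59 million.
Unemployment rate = 11.31 / 119.59 = 9.46%.
Employment-population ratio = 108.28 / 194.43 = 55.69%.

Unemployment rate ≈ 9.46%; employment-population ratio ≈ 55.69%.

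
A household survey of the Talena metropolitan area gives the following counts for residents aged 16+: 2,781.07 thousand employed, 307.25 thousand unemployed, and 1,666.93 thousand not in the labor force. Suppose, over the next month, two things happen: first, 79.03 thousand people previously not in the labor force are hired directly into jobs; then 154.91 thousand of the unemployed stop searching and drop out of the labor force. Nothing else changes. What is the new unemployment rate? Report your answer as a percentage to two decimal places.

New unemployment rate ≈ 5.06%.

Initially, labor force = 2,781.07 + 307.25 = 3,088.32 thousand, so u = 307.25/3,088.32 = 9.95%.
After the first change, employed and labor force both rise by 79.03; unemployed unchanged → E = 2,860.10, U = 307.25, labor force = 3,167.35 thousand.
After the second change, unemployed and labor force both fall by 154.91 → E = 2,860.10, U = 152.34, labor force = 3,012.44 thousand.
New unemployment rate = 152.34 / 3,012.44 = 5.06%.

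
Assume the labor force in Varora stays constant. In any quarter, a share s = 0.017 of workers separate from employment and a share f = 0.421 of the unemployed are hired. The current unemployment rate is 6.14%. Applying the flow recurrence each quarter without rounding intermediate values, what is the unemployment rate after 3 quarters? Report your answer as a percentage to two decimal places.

Unemployment rate after three quarters ≈ 4.28%.

With a fixed labor force, u_{t+1} = u_t + s·(1−u_t) − f·u_t = u_t·(1−s−f) + s.
Here 1−s−f = 0.562 and s = 0.017.
u_1 = 0.061400 × 0.562 + 0.017 = 0.051507.
u_2 = 0.051507 × 0.562 + 0.017 = 0.045947.
u_3 = 0.045947 × 0.562 + 0.017 = 0.042822.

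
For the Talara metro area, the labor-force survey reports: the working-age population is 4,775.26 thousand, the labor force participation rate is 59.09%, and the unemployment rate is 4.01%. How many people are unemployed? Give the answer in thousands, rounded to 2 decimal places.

Labor force = 0.5909 × 4,775.26 = 2,821.70 thousand.
Unemployed = 0.0401 × 2,821.70 ≈ 113.15 thousand.

About 113.15 thousand are unemployed.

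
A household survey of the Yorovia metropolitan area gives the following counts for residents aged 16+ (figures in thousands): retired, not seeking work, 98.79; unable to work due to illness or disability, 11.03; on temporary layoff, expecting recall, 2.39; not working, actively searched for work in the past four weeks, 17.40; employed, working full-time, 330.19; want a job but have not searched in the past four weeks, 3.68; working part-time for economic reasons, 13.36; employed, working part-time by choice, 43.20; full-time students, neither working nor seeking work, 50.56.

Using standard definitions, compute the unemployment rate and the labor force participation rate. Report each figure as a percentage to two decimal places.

Employed = 330.19 + 13.36 + 43.20 = 386.75 thousand (anyone who worked, including part-time for economic reasons, counts as employed).
Unemployed = 2.39 + 17.40 = 19.79 thousand (jobless and actively searching, or on temporary layoff).
Labor force = 386.75 + 19.79 = 406.54 thousand.
Not in labor force = 98.79 + 11.03 + 3.68 + 50.56 = 164.06 thousand (those not working and not actively searching are outside the labor force — including those who want a job but have given up searching).
Civilian working-age population = 406.54 + 164.06 = 570.60 thousand.
Unemployment rate = 19.79 / 406.54 = 4.87%.
Labor force participation rate = 406.54 / 570.60 = 71.25%.

Unemployment rate ≈ 4.87%; labor force participation rate ≈ 71.25%.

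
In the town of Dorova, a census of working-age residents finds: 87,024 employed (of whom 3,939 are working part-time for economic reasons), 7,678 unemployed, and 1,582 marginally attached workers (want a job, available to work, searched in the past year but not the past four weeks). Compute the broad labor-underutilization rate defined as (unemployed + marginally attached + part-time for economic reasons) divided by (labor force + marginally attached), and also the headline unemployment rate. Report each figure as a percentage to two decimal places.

Broad underutilization rate ≈ 13.71%; headline unemployment rate ≈ 8.11%.

Labor force = 87,024 + 7,678 = 94,702.
Numerator = 7,678 + 1,582 + 3,939 = 13,199.
Denominator = 94,702 + 1,582 = 96,284.
Broad rate = 13,199 / 96,284 = 13.71%.
Headline unemployment rate = 7,678 / 94,702 = 8.11%.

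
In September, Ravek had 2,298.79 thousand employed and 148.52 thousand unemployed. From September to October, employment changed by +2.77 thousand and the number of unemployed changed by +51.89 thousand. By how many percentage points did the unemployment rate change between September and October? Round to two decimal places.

The unemployment rate changed by +1.94 percentage points.

September: labor force = 2,298.79 + 148.52 = 2,447.31; u = 148.52/2,447.31 = 6.07%.
October: labor force = 2,301.56 + 200.41 = 2,501.97; u = 200.41/2,501.97 = 8.01%.
Change = 8.01% − 6.07% = +1.94 pp.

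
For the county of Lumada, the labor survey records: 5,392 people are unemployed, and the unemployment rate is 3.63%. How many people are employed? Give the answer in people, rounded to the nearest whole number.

Labor force = U / u = 5,392 / 0.0363 ≈ 148,540.
Employed = labor force − unemployed = 148,540 − 5,392 = 143,148.

About 143,148 are employed.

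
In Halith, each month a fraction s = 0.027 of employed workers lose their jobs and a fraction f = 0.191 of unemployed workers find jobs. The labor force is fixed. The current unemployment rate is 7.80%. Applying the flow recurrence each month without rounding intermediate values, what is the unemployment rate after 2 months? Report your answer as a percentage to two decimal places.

With a fixed labor force, u_{t+1} = u_t + s·(1−u_t) − f·u_t = u_t·(1−s−f) + s.
Here 1−s−f = 0.782 and s = 0.027.
u_1 = 0.078000 × 0.782 + 0.027 = 0.087996.
u_2 = 0.087996 × 0.782 + 0.027 = 0.095813.

Unemployment rate after two months ≈ 9.58%.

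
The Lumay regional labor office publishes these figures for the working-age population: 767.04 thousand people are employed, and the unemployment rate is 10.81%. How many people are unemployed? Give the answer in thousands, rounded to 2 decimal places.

About 92.97 thousand are unemployed.

Let U be the number unemployed. The labor force is E + U, and U/(E+U) = 0.1081.
So U = 0.1081 × 767.04 / (1 − 0.1081) = 82.9170 / 0.8919 ≈ 92.97 thousand.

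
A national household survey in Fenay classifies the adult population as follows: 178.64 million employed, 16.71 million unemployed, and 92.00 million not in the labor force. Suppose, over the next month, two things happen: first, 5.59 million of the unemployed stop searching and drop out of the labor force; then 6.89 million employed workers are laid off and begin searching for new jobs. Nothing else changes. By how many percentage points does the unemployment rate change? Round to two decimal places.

The unemployment rate changes by +0.94 percentage points.

Initially, labor force = 178.64 + 16.71 = 195.35 million, so u = 16.71/195.35 = 8.55%.
After the first change, unemployed and labor force both fall by 5.59 → E = 178.64, U = 11.12, labor force = 189.76 million.
After the second change, employed falls and unemployed rises by 6.89; labor force unchanged → E = 171.75, U = 18.01, labor force = 189.76 million.
New unemployment rate = 18.01 / 189.76 = 9.49%.
Change = 9.49% − 8.55% = +0.94 percentage points.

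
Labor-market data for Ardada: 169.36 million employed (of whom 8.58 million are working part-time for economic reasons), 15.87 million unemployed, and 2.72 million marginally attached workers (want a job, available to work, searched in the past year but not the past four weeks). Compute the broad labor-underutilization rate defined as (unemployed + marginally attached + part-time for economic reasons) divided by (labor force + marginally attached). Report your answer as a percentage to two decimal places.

Labor force = 169.36 + 15.87 = 185.23 million.
Numerator = 15.87 + 2.72 + 8.58 = 27.17 million.
Denominator = 185.23 + 2.72 = 187.95 million.
Broad rate = 27.17 / 187.95 = 14.46%.

Broad underutilization rate ≈ 14.46%.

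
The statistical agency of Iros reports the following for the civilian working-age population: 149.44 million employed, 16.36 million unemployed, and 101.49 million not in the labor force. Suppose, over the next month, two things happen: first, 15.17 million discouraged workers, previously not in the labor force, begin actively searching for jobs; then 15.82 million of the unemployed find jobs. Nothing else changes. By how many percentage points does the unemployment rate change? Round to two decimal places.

The unemployment rate changes by −1.19 percentage points.

Initially, labor force = 149.44 + 16.36 = 165.80 million, so u = 16.36/165.80 = 9.87%.
After the first change, unemployed and labor force both rise by 15.17 → E = 149.44, U = 31.53, labor force = 180.97 million.
After the second change, unemployed falls and employed rises by 15.82; labor force unchanged → E = 165.26, U = 15.71, labor force = 180.97 million.
New unemployment rate = 15.71 / 180.97 = 8.68%.
Change = 8.68% − 9.87% = −1.19 percentage points.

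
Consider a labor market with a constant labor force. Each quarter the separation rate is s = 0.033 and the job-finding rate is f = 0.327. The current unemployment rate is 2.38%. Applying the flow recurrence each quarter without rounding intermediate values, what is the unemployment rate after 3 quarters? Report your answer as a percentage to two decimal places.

With a fixed labor force, u_{t+1} = u_t + s·(1−u_t) − f·u_t = u_t·(1−s−f) + s.
Here 1−s−f = 0.640 and s = 0.033.
u_1 = 0.023800 × 0.640 + 0.033 = 0.048232.
u_2 = 0.048232 × 0.640 + 0.033 = 0.063868.
u_3 = 0.063868 × 0.640 + 0.033 = 0.073876.

Unemployment rate after three quarters ≈ 7.39%.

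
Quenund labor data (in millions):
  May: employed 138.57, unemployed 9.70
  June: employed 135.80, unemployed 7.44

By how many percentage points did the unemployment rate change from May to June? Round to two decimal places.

The unemployment rate changed by −1.35 percentage points.

May: labor force = 138.57 + 9.70 = 148.27; u = 9.70/148.27 = 6.54%.
June: labor force = 135.80 + 7.44 = 143.24; u = 7.44/143.24 = 5.19%.
Change = 5.19% − 6.54% = −1.35 pp.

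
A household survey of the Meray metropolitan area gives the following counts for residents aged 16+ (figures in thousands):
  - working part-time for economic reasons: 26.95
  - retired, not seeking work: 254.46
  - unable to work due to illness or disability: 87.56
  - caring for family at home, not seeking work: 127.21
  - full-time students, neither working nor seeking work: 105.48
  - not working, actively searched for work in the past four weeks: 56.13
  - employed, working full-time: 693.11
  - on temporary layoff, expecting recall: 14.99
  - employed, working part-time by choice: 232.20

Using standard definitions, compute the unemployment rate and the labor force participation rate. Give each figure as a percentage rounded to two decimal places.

Unemployment rate ≈ 6.95%; labor force participation rate ≈ 64.04%.

Employed = 26.95 + 693.11 + 232.20 = 952.26 thousand (anyone who worked, including part-time for economic reasons, counts as employed).
Unemployed = 56.13 + 14.99 = 71.12 thousand (jobless and actively searching, or on temporary layoff).
Labor force = 952.26 + 71.12 = 1,023.38 thousand.
Not in labor force = 254.46 + 87.56 + 127.21 + 105.48 = 574.71 thousand (those not working and not actively searching are outside the labor force).
Civilian working-age population = 1,023.38 + 574.71 = 1,598.09 thousand.
Unemployment rate = 71.12 / 1,023.38 = 6.95%.
Labor force participation rate = 1,023.38 / 1,598.09 = 64.04%.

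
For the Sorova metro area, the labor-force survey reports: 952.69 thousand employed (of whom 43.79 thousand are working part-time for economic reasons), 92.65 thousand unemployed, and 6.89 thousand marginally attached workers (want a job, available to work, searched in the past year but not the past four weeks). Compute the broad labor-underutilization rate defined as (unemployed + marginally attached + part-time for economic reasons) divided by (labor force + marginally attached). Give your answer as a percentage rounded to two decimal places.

Labor force = 952.69 + 92.65 = 1,045.34 thousand.
Numerator = 92.65 + 6.89 + 43.79 = 143.33 thousand.
Denominator = 1,045.34 + 6.89 = 1,052.23 thousand.
Broad rate = 143.33 / 1,052.23 = 13.62%.

Broad underutilization rate ≈ 13.62%.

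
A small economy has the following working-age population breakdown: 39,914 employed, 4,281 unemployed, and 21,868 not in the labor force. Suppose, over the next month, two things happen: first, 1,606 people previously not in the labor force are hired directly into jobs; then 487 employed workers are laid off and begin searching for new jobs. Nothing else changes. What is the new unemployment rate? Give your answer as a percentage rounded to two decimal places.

New unemployment rate ≈ 10.41%.

Initially, labor force = 39,914 + 4,281 = 44,195, so u = 4,281/44,195 = 9.69%.
After the first change, employed and labor force both rise by 1,606; unemployed unchanged → E = 41,520, U = 4,281, labor force = 45,801.
After the second change, employed falls and unemployed rises by 487; labor force unchanged → E = 41,033, U = 4,768, labor force = 45,801.
New unemployment rate = 4,768 / 45,801 = 10.41%.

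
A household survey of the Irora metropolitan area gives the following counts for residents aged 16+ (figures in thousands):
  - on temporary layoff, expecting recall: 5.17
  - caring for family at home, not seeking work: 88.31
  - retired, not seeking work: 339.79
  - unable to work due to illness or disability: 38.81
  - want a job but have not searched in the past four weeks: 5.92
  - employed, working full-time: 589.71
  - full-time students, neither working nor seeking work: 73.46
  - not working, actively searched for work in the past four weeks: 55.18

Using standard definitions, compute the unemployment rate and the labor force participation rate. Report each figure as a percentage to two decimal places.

Employed = 589.71 thousand.
Unemployed = 5.17 + 55.18 = 60.35 thousand (jobless and actively searching, or on temporary layoff).
Labor force = 589.71 + 60.35 = 650.06 thousand.
Not in labor force = 88.31 + 339.79 + 38.81 + 5.92 + 73.46 = 546.29 thousand (those not working and not actively searching are outside the labor force — including those who want a job but have given up searching).
Civilian working-age population = 650.06 + 546.29 = 1,196.35 thousand.
Unemployment rate = 60.35 / 650.06 = 9.28%.
Labor force participation rate = 650.06 / 1,196.35 = 54.34%.

Unemployment rate ≈ 9.28%; labor force participation rate ≈ 54.34%.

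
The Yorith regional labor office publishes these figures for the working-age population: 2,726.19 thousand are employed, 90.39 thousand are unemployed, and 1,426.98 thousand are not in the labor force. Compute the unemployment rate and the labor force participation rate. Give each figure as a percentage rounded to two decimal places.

Unemployment rate ≈ 3.21%; labor force participation rate ≈ 66.37%.

Labor force = employed + unemployed = 2,726.19 + 90.39 = 2,816.58 thousand.
Working-age population = 2,816.58 + 1,426.98 = 4,243.56 thousand.
Unemployment rate = 90.39 / 2,816.58 = 3.21%.
Labor force participation rate = 2,816.58 / 4,243.56 = 66.37%.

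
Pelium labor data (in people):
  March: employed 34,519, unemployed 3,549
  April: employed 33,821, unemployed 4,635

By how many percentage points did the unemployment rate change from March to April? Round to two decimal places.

March: labor force = 34,519 + 3,549 = 38,068; u = 3,549/38,068 = 9.32%.
April: labor force = 33,821 + 4,635 = 38,456; u = 4,635/38,456 = 12.05%.
Change = 12.05% − 9.32% = +2.73 pp.

The unemployment rate changed by +2.73 percentage points.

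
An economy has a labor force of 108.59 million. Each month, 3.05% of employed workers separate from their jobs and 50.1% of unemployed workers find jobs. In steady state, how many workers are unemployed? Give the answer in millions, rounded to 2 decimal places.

Steady-state unemployment rate u* = s/(s+f) = 3.05/(3.05+50.1) = 0.057385.
Unemployed = u* × labor force = 0.057385 × 108.59 ≈ 6.23 million.

About 6.23 million are unemployed in steady state.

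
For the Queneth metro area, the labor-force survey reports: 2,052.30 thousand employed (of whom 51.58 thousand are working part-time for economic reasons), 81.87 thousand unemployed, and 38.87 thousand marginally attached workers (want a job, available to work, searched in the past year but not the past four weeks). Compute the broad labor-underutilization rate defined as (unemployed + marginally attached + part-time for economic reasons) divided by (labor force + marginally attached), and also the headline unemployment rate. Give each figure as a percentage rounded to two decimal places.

Labor force = 2,052.30 + 81.87 = 2,134.17 thousand.
Numerator = 81.87 + 38.87 + 51.58 = 172.32 thousand.
Denominator = 2,134.17 + 38.87 = 2,173.04 thousand.
Broad rate = 172.32 / 2,173.04 = 7.93%.
Headline unemployment rate = 81.87 / 2,134.17 = 3.84%.

Broad underutilization rate ≈ 7.93%; headline unemployment rate ≈ 3.84%.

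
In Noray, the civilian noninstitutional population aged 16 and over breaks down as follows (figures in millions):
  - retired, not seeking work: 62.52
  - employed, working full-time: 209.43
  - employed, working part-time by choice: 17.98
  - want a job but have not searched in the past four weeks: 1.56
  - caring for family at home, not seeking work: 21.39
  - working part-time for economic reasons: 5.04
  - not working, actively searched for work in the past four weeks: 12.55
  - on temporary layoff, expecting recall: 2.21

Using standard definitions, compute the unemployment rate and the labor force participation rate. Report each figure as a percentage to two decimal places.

Unemployment rate ≈ 5.97%; labor force participation rate ≈ 74.31%.

Employed = 209.43 + 17.98 + 5.04 = 232.45 million (anyone who worked, including part-time for economic reasons, counts as employed).
Unemployed = 12.55 + 2.21 = 14.76 million (jobless and actively searching, or on temporary layoff).
Labor force = 232.45 + 14.76 = 247.21 million.
Not in labor force = 62.52 + 1.56 + 21.39 = 85.47 million (those not working and not actively searching are outside the labor force — including those who want a job but have given up searching).
Civilian working-age population = 247.21 + 85.47 = 332.68 million.
Unemployment rate = 14.76 / 247.21 = 5.97%.
Labor force participation rate = 247.21 / 332.68 = 74.31%.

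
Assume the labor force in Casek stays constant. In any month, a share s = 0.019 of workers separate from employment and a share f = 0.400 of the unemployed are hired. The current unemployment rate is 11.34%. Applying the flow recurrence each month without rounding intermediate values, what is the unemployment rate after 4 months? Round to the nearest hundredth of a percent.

With a fixed labor force, u_{t+1} = u_t + s·(1−u_t) − f·u_t = u_t·(1−s−f) + s.
Here 1−s−f = 0.581 and s = 0.019.
u_1 = 0.113400 × 0.581 + 0.019 = 0.084885.
u_2 = 0.084885 × 0.581 + 0.019 = 0.068318.
u_3 = 0.068318 × 0.581 + 0.019 = 0.058693.
u_4 = 0.058693 × 0.581 + 0.019 = 0.053101.

Unemployment rate after four months ≈ 5.31%.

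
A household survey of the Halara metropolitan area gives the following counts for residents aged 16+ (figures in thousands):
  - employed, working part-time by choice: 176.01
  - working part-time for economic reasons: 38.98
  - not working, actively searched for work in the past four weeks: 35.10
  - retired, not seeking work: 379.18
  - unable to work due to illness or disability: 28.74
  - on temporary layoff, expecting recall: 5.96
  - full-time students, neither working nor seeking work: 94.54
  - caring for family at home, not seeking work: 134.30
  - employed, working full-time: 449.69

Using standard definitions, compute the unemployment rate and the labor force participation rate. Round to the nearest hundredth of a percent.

Unemployment rate ≈ 5.82%; labor force participation rate ≈ 52.57%.

Employed = 176.01 + 38.98 + 449.69 = 664.68 thousand (anyone who worked, including part-time for economic reasons, counts as employed).
Unemployed = 35.10 + 5.96 = 41.06 thousand (jobless and actively searching, or on temporary layoff).
Labor force = 664.68 + 41.06 = 705.74 thousand.
Not in labor force = 379.18 + 28.74 + 94.54 + 134.30 = 636.76 thousand (those not working and not actively searching are outside the labor force).
Civilian working-age population = 705.74 + 636.76 = 1,342.50 thousand.
Unemployment rate = 41.06 / 705.74 = 5.82%.
Labor force participation rate = 705.74 / 1,342.50 = 52.57%.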